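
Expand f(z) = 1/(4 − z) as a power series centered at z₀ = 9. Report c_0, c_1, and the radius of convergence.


Let w = z − z₀, so z = z₀ + w.
Then 4 − z = 4 − (z₀ + w) = (4 − z₀) − w = -5 − w.
f(z) = 1/(-5 − w) = (1/(-5)) · 1/(1 − w/(-5)) = Σ_{n≥0} w^n / (-5)^(n+1).
So c_n = 1/(-5)^(n+1):
  c_0 = 1/(-5)^1 = -1/5.
  c_1 = 1/(-5)^2 = 1/25.
The series is valid for |w/d| < 1, i.e. |z − z₀| < |d|.
Radius of convergence: R = |4 − z₀| = |-5| = 5 (distance from z₀ to the singularity z = 4).

c_0 = -1/5, c_1 = 1/25; R = 5.


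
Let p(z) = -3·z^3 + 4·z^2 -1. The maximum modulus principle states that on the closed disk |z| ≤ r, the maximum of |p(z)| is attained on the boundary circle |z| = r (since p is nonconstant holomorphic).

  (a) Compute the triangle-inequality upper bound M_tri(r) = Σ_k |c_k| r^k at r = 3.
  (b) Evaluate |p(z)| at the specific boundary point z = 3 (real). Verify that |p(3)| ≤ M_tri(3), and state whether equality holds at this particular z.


Coefficients: c_0 = -1, c_1 = 0, c_2 = 4, c_3 = -3. Radius r = 3.
Part (a). Triangle bound: M_tri(r) = Σ_k |c_k| r^k
  = |-1|·3^0 + |0|·3^1 + |4|·3^2 + |-3|·3^3
  = 1 + 0 + 36 + 81 = 118.
This bounds M(r) := max_{|z|=r} |p(z)| from above; equality holds iff all terms c_k z^k can be made to align in phase at a single z on |z|=r.
Part (b). At z = 3 (real, on the circle |z| = r):
  p(3) = (-1)·3^0 + (0)·3^1 + (4)·3^2 + (-3)·3^3 = -46.
  |p(3)| = 46.
Check: |p(3)| = 46 ≤ 118 = M_tri(3). ✓ Equality does not hold at z = 3 (the coefficients have mixed signs, so the terms do not all align in phase there).

M_tri(3) = 118; |p(3)| = 46; equality at z=3: no.


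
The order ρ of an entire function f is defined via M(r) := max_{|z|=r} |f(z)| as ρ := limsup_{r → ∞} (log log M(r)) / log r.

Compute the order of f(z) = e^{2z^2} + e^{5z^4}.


Each summand is entire of order 2 and 4 respectively (as in the single-exponential case). The order of a sum is at most the max of the orders, so ρ ≤ 4. For the lower bound: on |z|=r choose arg z so that 5z^4 is real positive; then |e^{5z^4}| = e^{5r^4} while |e^{2z^2}| ≤ e^{2r^2} = o(e^{5r^4}). So |f| ≥ e^{5r^4}(1 − o(1)) and ρ ≥ 4. Hence ρ = max(2, 4) = 4.
Therefore ρ = 4.

Order ρ = 4.


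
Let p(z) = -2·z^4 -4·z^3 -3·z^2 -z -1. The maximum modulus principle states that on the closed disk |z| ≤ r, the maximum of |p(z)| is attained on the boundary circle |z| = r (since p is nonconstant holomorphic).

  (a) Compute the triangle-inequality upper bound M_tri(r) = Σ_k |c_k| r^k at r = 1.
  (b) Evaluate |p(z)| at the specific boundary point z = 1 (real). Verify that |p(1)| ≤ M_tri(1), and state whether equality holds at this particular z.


Coefficients: c_0 = -1, c_1 = -1, c_2 = -3, c_3 = -4, c_4 = -2. Radius r = 1.
Part (a). Triangle bound: M_tri(r) = Σ_k |c_k| r^k
  = |-1|·1^0 + |-1|·1^1 + |-3|·1^2 + |-4|·1^3 + |-2|·1^4
  = 1 + 1 + 3 + 4 + 2 = 11.
This bounds M(r) := max_{|z|=r} |p(z)| from above; equality holds iff all terms c_k z^k can be made to align in phase at a single z on |z|=r.
Part (b). At z = 1 (real, on the circle |z| = r):
  p(1) = (-1)·1^0 + (-1)·1^1 + (-3)·1^2 + (-4)·1^3 + (-2)·1^4 = -11.
  |p(1)| = 11.
Since all nonzero coefficients share the same sign, |p(1)| = 11 = M_tri(1); the triangle bound is attained at z = 1, so in fact M(r) = 11.

M_tri(1) = 11; |p(1)| = 11; equality at z=1: yes.


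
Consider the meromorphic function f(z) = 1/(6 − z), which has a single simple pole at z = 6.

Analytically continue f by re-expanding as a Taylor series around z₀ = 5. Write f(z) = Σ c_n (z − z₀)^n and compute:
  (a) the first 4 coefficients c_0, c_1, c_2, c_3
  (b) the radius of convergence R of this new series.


Let w = z − z₀, so z = z₀ + w.
Then 6 − z = 6 − (z₀ + w) = (6 − z₀) − w = 1 − w.
f(z) = 1/(1 − w) = (1/(1)) · 1/(1 − w/(1)) = Σ_{n≥0} w^n / (1)^(n+1).
So c_n = 1/(1)^(n+1):
  c_0 = 1/(1)^1 = 1.
  c_1 = 1/(1)^2 = 1.
  c_2 = 1/(1)^3 = 1.
  c_3 = 1/(1)^4 = 1.
The series is valid for |w/d| < 1, i.e. |z − z₀| < |d|.
Radius of convergence: R = |6 − z₀| = |1| = 1 (distance from z₀ to the singularity z = 6).

c_0 = 1, c_1 = 1, c_2 = 1, c_3 = 1; R = 1.


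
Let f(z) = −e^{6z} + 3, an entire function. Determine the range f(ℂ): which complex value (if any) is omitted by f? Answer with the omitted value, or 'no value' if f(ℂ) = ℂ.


Little Picard bounds the complement of f(ℂ) to at most one point.
e^{6z} is never zero on ℂ, so -1·e^{6z} takes every value in ℂ ∖ {0}. Adding 3 shifts the range to ℂ ∖ {3}. Thus f omits exactly the value 3.

Omitted value: 3.


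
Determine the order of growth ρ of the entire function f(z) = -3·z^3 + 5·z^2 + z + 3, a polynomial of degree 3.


|f(z)| ≤ Σ|c_k|·r^k = O(r^3) as r → ∞. Polynomial growth is O(e^{r^ε}) for every ε > 0 (since r^3/e^{r^ε} → 0), so ρ ≤ ε for all ε > 0, i.e. ρ = 0. Every nonconstant polynomial has order 0.
Therefore ρ = 0.

Order ρ = 0.


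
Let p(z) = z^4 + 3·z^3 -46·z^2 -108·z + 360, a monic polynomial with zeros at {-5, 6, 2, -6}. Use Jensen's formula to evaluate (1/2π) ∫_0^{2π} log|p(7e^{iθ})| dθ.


Zeros: -6, -5, 2, 6; r = 7.
Inside |z| < r: -6, -5, 2, 6. Outside (|z| ≥ r): ∅.
p(0) = 360, so log|p(0)| = log(360) = 5.8861.
Apply Jensen: I(r) = log|p(0)| + Σ_k log(r/|z_k|), summed over zeros inside |z| < r.
  log(r/|z_k|) for z_k = -5: log(7/5) = 0.3365
  log(r/|z_k|) for z_k = 6: log(7/6) = 0.1542
  log(r/|z_k|) for z_k = 2: log(7/2) = 1.2528
  log(r/|z_k|) for z_k = -6: log(7/6) = 0.1542
Sum over inside zeros: 1.8975.
I(r) = log|p(0)| + (inside sum) = 5.8861 + 1.8975 = 7.7836.
Closed form (all zeros inside, monic): I(r) = n·log(r) = 4·log(7) = 7.7836. ✓

I(r) ≈ 7.7836.


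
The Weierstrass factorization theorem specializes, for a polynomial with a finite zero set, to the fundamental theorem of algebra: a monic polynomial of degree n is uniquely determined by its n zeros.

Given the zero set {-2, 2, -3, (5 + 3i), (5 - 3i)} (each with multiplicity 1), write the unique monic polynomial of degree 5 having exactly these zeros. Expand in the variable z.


The polynomial is p(z) = ∏_{α ∈ S} (z − α), where S = {-2, 2, -3, (5 + 3i), (5 - 3i)}.
Expanding the product yields: p(z) = z^5 -7·z^4 + 130·z^2 -16·z -408.
Note conjugate pairs combine to real quadratics: (z − (5+3i))(z − (5−3i)) = z² − 10z + 34.
The resulting polynomial has degree 5 and real coefficients as required.

p(z) = z^5 -7·z^4 + 130·z^2 -16·z -408.


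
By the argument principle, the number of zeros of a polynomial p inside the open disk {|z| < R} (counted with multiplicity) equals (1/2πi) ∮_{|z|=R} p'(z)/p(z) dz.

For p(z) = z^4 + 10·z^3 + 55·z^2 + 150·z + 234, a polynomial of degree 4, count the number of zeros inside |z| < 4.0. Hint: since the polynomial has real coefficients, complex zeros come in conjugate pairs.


The zeros of p are: (-3 + 3i), (-3 - 3i), (-2 + 3i), (-2 - 3i).
Their magnitudes are: 4.243, 4.243, 3.606, 3.606.
Zeros with |z| < R = 4.0: (-2 + 3i), (-2 - 3i).
Count = 2.
By the argument principle, (1/2πi) ∮_{|z|=R} p'(z)/p(z) dz equals exactly this count.

Number of zeros inside |z| < 4.0: 2.


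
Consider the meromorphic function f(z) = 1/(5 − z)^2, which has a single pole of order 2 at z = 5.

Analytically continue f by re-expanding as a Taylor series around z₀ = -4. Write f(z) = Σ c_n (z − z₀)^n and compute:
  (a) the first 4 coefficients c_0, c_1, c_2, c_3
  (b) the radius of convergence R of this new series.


Let w = z − z₀, so z = z₀ + w.
Then 5 − z = 5 − (z₀ + w) = (5 − z₀) − w = 9 − w.
f(z) = 1/(9 − w)^2 = (1/(9)^2) · (1 − w/(9))^{−2}.
By the binomial series (1−u)^{−2} = Σ_{n≥0} C(n+1, 1) u^n for |u|<1, with u = w/(9):
  c_n = C(n+1, 1) / (9)^(n+2).
  c_0 = 1/(9)^2 = 1/81.
  c_1 = 2/(9)^3 = 2/729.
  c_2 = 3/(9)^4 = 1/2187.
  c_3 = 4/(9)^5 = 4/59049.
The series is valid for |w/d| < 1, i.e. |z − z₀| < |d|.
Radius of convergence: R = |5 − z₀| = |9| = 9 (distance from z₀ to the singularity z = 5).

c_0 = 1/81, c_1 = 2/729, c_2 = 1/2187, c_3 = 4/59049; R = 9.


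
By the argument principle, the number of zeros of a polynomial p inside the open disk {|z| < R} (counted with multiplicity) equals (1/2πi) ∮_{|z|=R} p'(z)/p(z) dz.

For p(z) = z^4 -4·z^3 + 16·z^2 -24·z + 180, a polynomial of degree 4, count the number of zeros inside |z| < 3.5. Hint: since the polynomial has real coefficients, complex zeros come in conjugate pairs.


The zeros of p are: (-1 + 3i), (-1 - 3i), (3 + 3i), (3 - 3i).
Their magnitudes are: 3.162, 3.162, 4.243, 4.243.
Zeros with |z| < R = 3.5: (-1 + 3i), (-1 - 3i).
Count = 2.
By the argument principle, (1/2πi) ∮_{|z|=R} p'(z)/p(z) dz equals exactly this count.

Number of zeros inside |z| < 3.5: 2.


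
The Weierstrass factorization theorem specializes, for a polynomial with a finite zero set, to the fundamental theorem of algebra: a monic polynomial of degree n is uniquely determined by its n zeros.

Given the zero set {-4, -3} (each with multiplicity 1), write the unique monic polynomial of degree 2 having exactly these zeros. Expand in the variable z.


The polynomial is p(z) = ∏_{α ∈ S} (z − α), where S = {-4, -3}.
Expanding the product yields: p(z) = z^2 + 7·z + 12.
The resulting polynomial has degree 2 and real coefficients as required.

p(z) = z^2 + 7·z + 12.


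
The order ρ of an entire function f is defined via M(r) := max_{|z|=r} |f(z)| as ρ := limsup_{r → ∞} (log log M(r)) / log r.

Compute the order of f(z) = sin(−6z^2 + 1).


Write sin(w) = (e^{iw} ± e^{−iw})/(2 or 2i), so |sin(w)| ≤ e^{|w|}. With w = −6z^2 + 1, |w| ≤ 6r^2 + 1 on |z|=r, giving M(r) ≤ e^{6r^2 + 1} and ρ ≤ 2. For the lower bound, choose z on |z|=r with -6z^2 purely imaginary of modulus 6r^2; then |sin(−6z^2 + 1)| grows like e^{6r^2}/2, so ρ ≥ 2. Hence ρ = 2.
Therefore ρ = 2.

Order ρ = 2.


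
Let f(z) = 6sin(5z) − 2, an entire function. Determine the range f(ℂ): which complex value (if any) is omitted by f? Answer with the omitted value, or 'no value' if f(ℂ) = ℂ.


Little Picard bounds the complement of f(ℂ) to at most one point.
sin is entire and surjective onto ℂ: for every w ∈ ℂ, sin(ζ) = w has a solution ζ ∈ ℂ (e.g., via the complex inverse arcsin). With ζ = 5z this gives z = ζ/(5). Then 6·sin(5z) takes every value in 6·ℂ = ℂ, and adding -2 is a bijection of ℂ. So f is surjective and omits no value. (Note: only on the real line is sin bounded by [−1, 1].)

Omitted value: no value.


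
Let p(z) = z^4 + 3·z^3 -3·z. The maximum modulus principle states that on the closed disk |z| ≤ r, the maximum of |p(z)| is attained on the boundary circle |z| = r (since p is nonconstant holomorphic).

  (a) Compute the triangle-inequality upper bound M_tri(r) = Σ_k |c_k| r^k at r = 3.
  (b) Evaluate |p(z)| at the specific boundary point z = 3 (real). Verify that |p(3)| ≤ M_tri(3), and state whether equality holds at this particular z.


Coefficients: c_0 = 0, c_1 = -3, c_2 = 0, c_3 = 3, c_4 = 1. Radius r = 3.
Part (a). Triangle bound: M_tri(r) = Σ_k |c_k| r^k
  = |0|·3^0 + |-3|·3^1 + |0|·3^2 + |3|·3^3 + |1|·3^4
  = 0 + 9 + 0 + 81 + 81 = 171.
This bounds M(r) := max_{|z|=r} |p(z)| from above; equality holds iff all terms c_k z^k can be made to align in phase at a single z on |z|=r.
Part (b). At z = 3 (real, on the circle |z| = r):
  p(3) = (0)·3^0 + (-3)·3^1 + (0)·3^2 + (3)·3^3 + (1)·3^4 = 153.
  |p(3)| = 153.
Check: |p(3)| = 153 ≤ 171 = M_tri(3). ✓ Equality does not hold at z = 3 (the coefficients have mixed signs, so the terms do not all align in phase there).

M_tri(3) = 171; |p(3)| = 153; equality at z=3: no.


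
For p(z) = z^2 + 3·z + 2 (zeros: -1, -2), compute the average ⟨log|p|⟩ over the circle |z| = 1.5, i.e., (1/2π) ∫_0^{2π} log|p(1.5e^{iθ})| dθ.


Zeros: -2, -1; r = 1.5.
Inside |z| < r: -1. Outside (|z| ≥ r): -2.
p(0) = 2, so log|p(0)| = log(2) = 0.6931.
Apply Jensen: I(r) = log|p(0)| + Σ_k log(r/|z_k|), summed over zeros inside |z| < r.
  log(r/|z_k|) for z_k = -1: log(1.5/1) = 0.4055
  Outside zeros (-2) contribute nothing to the Jensen sum.
Sum over inside zeros: 0.4055.
I(r) = log|p(0)| + (inside sum) = 0.6931 + 0.4055 = 1.0986.
Note: since some zeros are outside |z| ≤ r, the simplified n·log(r) form does NOT apply — only the inside zeros contribute.

I(r) ≈ 1.0986.


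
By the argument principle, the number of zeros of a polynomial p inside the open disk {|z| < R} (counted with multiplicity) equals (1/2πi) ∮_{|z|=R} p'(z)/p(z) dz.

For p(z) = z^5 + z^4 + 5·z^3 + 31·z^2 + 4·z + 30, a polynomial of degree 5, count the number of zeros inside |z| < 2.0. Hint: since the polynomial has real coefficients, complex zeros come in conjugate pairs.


The zeros of p are: -3, (1 + 3i), (1 - 3i), (0 + 1i), (0 - 1i).
Their magnitudes are: 3, 3.162, 3.162, 1, 1.
Zeros with |z| < R = 2.0: (0 + 1i), (0 - 1i).
Count = 2.
By the argument principle, (1/2πi) ∮_{|z|=R} p'(z)/p(z) dz equals exactly this count.

Number of zeros inside |z| < 2.0: 2.


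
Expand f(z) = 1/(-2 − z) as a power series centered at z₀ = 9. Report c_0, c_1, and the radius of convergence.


Let w = z − z₀, so z = z₀ + w.
Then -2 − z = -2 − (z₀ + w) = (-2 − z₀) − w = -11 − w.
f(z) = 1/(-11 − w) = (1/(-11)) · 1/(1 − w/(-11)) = Σ_{n≥0} w^n / (-11)^(n+1).
So c_n = 1/(-11)^(n+1):
  c_0 = 1/(-11)^1 = -1/11.
  c_1 = 1/(-11)^2 = 1/121.
The series is valid for |w/d| < 1, i.e. |z − z₀| < |d|.
Radius of convergence: R = |-2 − z₀| = |-11| = 11 (distance from z₀ to the singularity z = -2).

c_0 = -1/11, c_1 = 1/121; R = 11.


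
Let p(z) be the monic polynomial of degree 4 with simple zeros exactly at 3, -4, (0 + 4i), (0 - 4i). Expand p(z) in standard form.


The polynomial is p(z) = ∏_{α ∈ S} (z − α), where S = {3, -4, (0 + 4i), (0 - 4i)}.
Expanding the product yields: p(z) = z^4 + z^3 + 4·z^2 + 16·z -192.
Note conjugate pairs combine to real quadratics: (z − (0+4i))(z − (0−4i)) = z² + 16.
The resulting polynomial has degree 4 and real coefficients as required.

p(z) = z^4 + z^3 + 4·z^2 + 16·z -192.


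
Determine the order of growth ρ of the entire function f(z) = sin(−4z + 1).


sin(w) is a linear combination of e^{iw} and e^{−iw} (or e^w, e^{−w} in the hyperbolic case), so |sin(w)| ≤ e^{|w|}. With w = −4z + 1, |w| ≤ 4|z| + 1 = 4r + 1 on |z| = r, giving M(r) ≤ e^{4r + 1}, so ρ ≤ 1. On a suitable ray (z = it for sin/cos; z = t for sinh/cosh, t real → ∞), |sin(−4z + 1)| grows like e^{4|t|}/2, so ρ ≥ 1. Hence ρ = 1.
Therefore ρ = 1.

Order ρ = 1.


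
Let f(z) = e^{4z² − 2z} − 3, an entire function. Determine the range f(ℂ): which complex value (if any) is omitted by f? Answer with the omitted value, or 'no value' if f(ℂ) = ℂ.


Little Picard bounds the complement of f(ℂ) to at most one point.
The exponent g(z) = 4z² − 2z is a nonconstant polynomial, hence surjective onto ℂ. So e^{g(z)} takes every value in {e^w : w ∈ ℂ} = ℂ ∖ {0}. Adding -3 shifts the range to ℂ ∖ {-3}. f omits exactly -3.

Omitted value: -3.


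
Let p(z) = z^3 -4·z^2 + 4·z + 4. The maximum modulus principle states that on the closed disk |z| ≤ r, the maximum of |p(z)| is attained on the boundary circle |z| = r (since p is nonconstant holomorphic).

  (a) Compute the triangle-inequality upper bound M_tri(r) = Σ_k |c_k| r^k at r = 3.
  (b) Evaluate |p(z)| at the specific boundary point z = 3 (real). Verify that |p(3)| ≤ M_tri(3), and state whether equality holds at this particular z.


Coefficients: c_0 = 4, c_1 = 4, c_2 = -4, c_3 = 1. Radius r = 3.
Part (a). Triangle bound: M_tri(r) = Σ_k |c_k| r^k
  = |4|·3^0 + |4|·3^1 + |-4|·3^2 + |1|·3^3
  = 4 + 12 + 36 + 27 = 79.
This bounds M(r) := max_{|z|=r} |p(z)| from above; equality holds iff all terms c_k z^k can be made to align in phase at a single z on |z|=r.
Part (b). At z = 3 (real, on the circle |z| = r):
  p(3) = (4)·3^0 + (4)·3^1 + (-4)·3^2 + (1)·3^3 = 7.
  |p(3)| = 7.
Check: |p(3)| = 7 ≤ 79 = M_tri(3). ✓ Equality does not hold at z = 3 (the coefficients have mixed signs, so the terms do not all align in phase there).

M_tri(3) = 79; |p(3)| = 7; equality at z=3: no.


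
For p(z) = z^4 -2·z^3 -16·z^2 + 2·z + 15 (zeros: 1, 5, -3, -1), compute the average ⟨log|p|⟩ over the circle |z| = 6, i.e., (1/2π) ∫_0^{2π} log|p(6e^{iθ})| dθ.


Zeros: -3, -1, 1, 5; r = 6.
Inside |z| < r: -3, -1, 1, 5. Outside (|z| ≥ r): ∅.
p(0) = 15, so log|p(0)| = log(15) = 2.7081.
Apply Jensen: I(r) = log|p(0)| + Σ_k log(r/|z_k|), summed over zeros inside |z| < r.
  log(r/|z_k|) for z_k = 1: log(6/1) = 1.7918
  log(r/|z_k|) for z_k = 5: log(6/5) = 0.1823
  log(r/|z_k|) for z_k = -3: log(6/3) = 0.6931
  log(r/|z_k|) for z_k = -1: log(6/1) = 1.7918
Sum over inside zeros: 4.4590.
I(r) = log|p(0)| + (inside sum) = 2.7081 + 4.4590 = 7.1670.
Closed form (all zeros inside, monic): I(r) = n·log(r) = 4·log(6) = 7.1670. ✓

I(r) ≈ 7.1670.


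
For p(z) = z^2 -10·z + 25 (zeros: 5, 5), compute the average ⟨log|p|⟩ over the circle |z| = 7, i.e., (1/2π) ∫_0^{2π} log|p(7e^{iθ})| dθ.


Zeros: 5, 5; r = 7.
Inside |z| < r: 5, 5. Outside (|z| ≥ r): ∅.
p(0) = 25, so log|p(0)| = log(25) = 3.2189.
Apply Jensen: I(r) = log|p(0)| + Σ_k log(r/|z_k|), summed over zeros inside |z| < r.
  log(r/|z_k|) for z_k = 5: log(7/5) = 0.3365
  log(r/|z_k|) for z_k = 5: log(7/5) = 0.3365
Sum over inside zeros: 0.6729.
I(r) = log|p(0)| + (inside sum) = 3.2189 + 0.6729 = 3.8918.
Closed form (all zeros inside, monic): I(r) = n·log(r) = 2·log(7) = 3.8918. ✓

I(r) ≈ 3.8918.


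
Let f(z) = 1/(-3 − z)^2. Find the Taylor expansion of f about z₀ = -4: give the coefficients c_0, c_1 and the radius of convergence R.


Let w = z − z₀, so z = z₀ + w.
Then -3 − z = -3 − (z₀ + w) = (-3 − z₀) − w = 1 − w.
f(z) = 1/(1 − w)^2 = (1/(1)^2) · (1 − w/(1))^{−2}.
By the binomial series (1−u)^{−2} = Σ_{n≥0} C(n+1, 1) u^n for |u|<1, with u = w/(1):
  c_n = C(n+1, 1) / (1)^(n+2).
  c_0 = 1/(1)^2 = 1.
  c_1 = 2/(1)^3 = 2.
The series is valid for |w/d| < 1, i.e. |z − z₀| < |d|.
Radius of convergence: R = |-3 − z₀| = |1| = 1 (distance from z₀ to the singularity z = -3).

c_0 = 1, c_1 = 2; R = 1.


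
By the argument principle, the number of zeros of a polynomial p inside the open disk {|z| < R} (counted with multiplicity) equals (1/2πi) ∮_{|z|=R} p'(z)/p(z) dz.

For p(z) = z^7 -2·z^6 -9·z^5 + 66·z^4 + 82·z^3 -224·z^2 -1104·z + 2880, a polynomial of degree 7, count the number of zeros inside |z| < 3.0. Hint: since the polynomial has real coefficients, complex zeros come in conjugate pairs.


The zeros of p are: (-2 + 2i), (-2 - 2i), (3 + 3i), (3 - 3i), (2 + 1i), (2 - 1i), -4.
Their magnitudes are: 2.828, 2.828, 4.243, 4.243, 2.236, 2.236, 4.
Zeros with |z| < R = 3.0: (-2 + 2i), (-2 - 2i), (2 + 1i), (2 - 1i).
Count = 4.
By the argument principle, (1/2πi) ∮_{|z|=R} p'(z)/p(z) dz equals exactly this count.

Number of zeros inside |z| < 3.0: 4.


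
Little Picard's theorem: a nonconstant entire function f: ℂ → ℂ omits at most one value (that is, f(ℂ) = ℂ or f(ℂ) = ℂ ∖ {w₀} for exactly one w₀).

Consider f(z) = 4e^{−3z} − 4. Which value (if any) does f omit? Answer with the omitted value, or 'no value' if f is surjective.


Little Picard bounds the complement of f(ℂ) to at most one point.
e^{−3z} is never zero on ℂ, so 4·e^{−3z} takes every value in ℂ ∖ {0}. Adding -4 shifts the range to ℂ ∖ {-4}. Thus f omits exactly the value -4.

Omitted value: -4.


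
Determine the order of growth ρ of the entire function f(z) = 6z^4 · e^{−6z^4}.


M(r) = max_{|z|=r} |6|·|z|^4·|e^{−6z^4}| = 6·r^4 · e^{6r^4} (the factors attain their maxima compatibly on |z|=r). Then log M(r) = log 6 + 4·log r + 6r^4, dominated by the last term, so log log M(r) ~ 4·log r. The polynomial factor 6z^4 contributes only a log r term and does not affect the order. ρ = 4.
Therefore ρ = 4.

Order ρ = 4.


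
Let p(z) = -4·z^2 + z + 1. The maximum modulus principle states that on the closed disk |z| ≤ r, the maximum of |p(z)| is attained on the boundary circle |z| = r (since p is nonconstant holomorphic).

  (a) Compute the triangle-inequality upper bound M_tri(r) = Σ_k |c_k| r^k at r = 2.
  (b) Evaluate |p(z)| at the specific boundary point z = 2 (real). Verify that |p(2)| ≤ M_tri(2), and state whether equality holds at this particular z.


Coefficients: c_0 = 1, c_1 = 1, c_2 = -4. Radius r = 2.
Part (a). Triangle bound: M_tri(r) = Σ_k |c_k| r^k
  = |1|·2^0 + |1|·2^1 + |-4|·2^2
  = 1 + 2 + 16 = 19.
This bounds M(r) := max_{|z|=r} |p(z)| from above; equality holds iff all terms c_k z^k can be made to align in phase at a single z on |z|=r.
Part (b). At z = 2 (real, on the circle |z| = r):
  p(2) = (1)·2^0 + (1)·2^1 + (-4)·2^2 = -13.
  |p(2)| = 13.
Check: |p(2)| = 13 ≤ 19 = M_tri(2). ✓ Equality does not hold at z = 2 (the coefficients have mixed signs, so the terms do not all align in phase there).

M_tri(2) = 19; |p(2)| = 13; equality at z=2: no.


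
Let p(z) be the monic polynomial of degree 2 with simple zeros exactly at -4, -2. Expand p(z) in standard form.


The polynomial is p(z) = ∏_{α ∈ S} (z − α), where S = {-4, -2}.
Expanding the product yields: p(z) = z^2 + 6·z + 8.
The resulting polynomial has degree 2 and real coefficients as required.

p(z) = z^2 + 6·z + 8.


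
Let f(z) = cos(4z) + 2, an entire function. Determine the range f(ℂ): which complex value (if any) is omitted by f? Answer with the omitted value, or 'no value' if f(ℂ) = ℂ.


Little Picard bounds the complement of f(ℂ) to at most one point.
cos is entire and surjective onto ℂ: for every w ∈ ℂ, cos(ζ) = w has a solution ζ ∈ ℂ (e.g., via the complex inverse arccos). With ζ = 4z this gives z = ζ/(4). Then 1·cos(4z) takes every value in 1·ℂ = ℂ, and adding 2 is a bijection of ℂ. So f is surjective and omits no value. (Note: only on the real line is cos bounded by [−1, 1].)

Omitted value: no value.


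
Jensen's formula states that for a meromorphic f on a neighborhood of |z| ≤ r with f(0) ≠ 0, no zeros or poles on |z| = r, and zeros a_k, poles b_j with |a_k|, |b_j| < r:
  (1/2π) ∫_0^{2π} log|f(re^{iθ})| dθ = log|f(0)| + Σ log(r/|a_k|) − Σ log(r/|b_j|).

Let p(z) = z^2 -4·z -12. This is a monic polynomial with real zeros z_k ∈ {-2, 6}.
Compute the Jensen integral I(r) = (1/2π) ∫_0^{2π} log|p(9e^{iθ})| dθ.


Zeros: -2, 6; r = 9.
Inside |z| < r: -2, 6. Outside (|z| ≥ r): ∅.
p(0) = -12, so log|p(0)| = log(12) = 2.4849.
Apply Jensen: I(r) = log|p(0)| + Σ_k log(r/|z_k|), summed over zeros inside |z| < r.
  log(r/|z_k|) for z_k = -2: log(9/2) = 1.5041
  log(r/|z_k|) for z_k = 6: log(9/6) = 0.4055
Sum over inside zeros: 1.9095.
I(r) = log|p(0)| + (inside sum) = 2.4849 + 1.9095 = 4.3944.
Closed form (all zeros inside, monic): I(r) = n·log(r) = 2·log(9) = 4.3944. ✓

I(r) ≈ 4.3944.


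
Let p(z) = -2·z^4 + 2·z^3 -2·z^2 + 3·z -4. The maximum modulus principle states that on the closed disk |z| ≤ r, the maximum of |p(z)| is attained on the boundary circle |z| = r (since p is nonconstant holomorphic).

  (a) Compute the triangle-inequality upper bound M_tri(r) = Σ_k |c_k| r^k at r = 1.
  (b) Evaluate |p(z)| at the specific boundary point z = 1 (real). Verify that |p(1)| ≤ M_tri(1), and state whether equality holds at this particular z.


Coefficients: c_0 = -4, c_1 = 3, c_2 = -2, c_3 = 2, c_4 = -2. Radius r = 1.
Part (a). Triangle bound: M_tri(r) = Σ_k |c_k| r^k
  = |-4|·1^0 + |3|·1^1 + |-2|·1^2 + |2|·1^3 + |-2|·1^4
  = 4 + 3 + 2 + 2 + 2 = 13.
This bounds M(r) := max_{|z|=r} |p(z)| from above; equality holds iff all terms c_k z^k can be made to align in phase at a single z on |z|=r.
Part (b). At z = 1 (real, on the circle |z| = r):
  p(1) = (-4)·1^0 + (3)·1^1 + (-2)·1^2 + (2)·1^3 + (-2)·1^4 = -3.
  |p(1)| = 3.
Check: |p(1)| = 3 ≤ 13 = M_tri(1). ✓ Equality does not hold at z = 1 (the coefficients have mixed signs, so the terms do not all align in phase there).

M_tri(1) = 13; |p(1)| = 3; equality at z=1: no.


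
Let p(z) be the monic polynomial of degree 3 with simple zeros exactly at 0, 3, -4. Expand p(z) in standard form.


The polynomial is p(z) = ∏_{α ∈ S} (z − α), where S = {0, 3, -4}.
Expanding the product yields: p(z) = z^3 + z^2 -12·z.
The resulting polynomial has degree 3 and real coefficients as required.

p(z) = z^3 + z^2 -12·z.


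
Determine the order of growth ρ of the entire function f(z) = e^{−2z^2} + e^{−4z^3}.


Each summand is entire of order 2 and 3 respectively (as in the single-exponential case). The order of a sum is at most the max of the orders, so ρ ≤ 3. For the lower bound: on |z|=r choose arg z so that -4z^3 is real positive; then |e^{-4z^3}| = e^{4r^3} while |e^{-2z^2}| ≤ e^{2r^2} = o(e^{4r^3}). So |f| ≥ e^{4r^3}(1 − o(1)) and ρ ≥ 3. Hence ρ = max(2, 3) = 3.
Therefore ρ = 3.

Order ρ = 3.


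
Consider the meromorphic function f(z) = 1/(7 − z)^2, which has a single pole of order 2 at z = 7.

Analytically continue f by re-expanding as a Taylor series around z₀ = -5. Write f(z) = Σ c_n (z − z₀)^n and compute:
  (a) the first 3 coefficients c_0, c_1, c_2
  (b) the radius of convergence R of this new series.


Let w = z − z₀, so z = z₀ + w.
Then 7 − z = 7 − (z₀ + w) = (7 − z₀) − w = 12 − w.
f(z) = 1/(12 − w)^2 = (1/(12)^2) · (1 − w/(12))^{−2}.
By the binomial series (1−u)^{−2} = Σ_{n≥0} C(n+1, 1) u^n for |u|<1, with u = w/(12):
  c_n = C(n+1, 1) / (12)^(n+2).
  c_0 = 1/(12)^2 = 1/144.
  c_1 = 2/(12)^3 = 1/864.
  c_2 = 3/(12)^4 = 1/6912.
The series is valid for |w/d| < 1, i.e. |z − z₀| < |d|.
Radius of convergence: R = |7 − z₀| = |12| = 12 (distance from z₀ to the singularity z = 7).

c_0 = 1/144, c_1 = 1/864, c_2 = 1/6912; R = 12.


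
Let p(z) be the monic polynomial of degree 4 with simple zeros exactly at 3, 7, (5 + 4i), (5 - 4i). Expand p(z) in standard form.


The polynomial is p(z) = ∏_{α ∈ S} (z − α), where S = {3, 7, (5 + 4i), (5 - 4i)}.
Expanding the product yields: p(z) = z^4 -20·z^3 + 162·z^2 -620·z + 861.
Note conjugate pairs combine to real quadratics: (z − (5+4i))(z − (5−4i)) = z² − 10z + 41.
The resulting polynomial has degree 4 and real coefficients as required.

p(z) = z^4 -20·z^3 + 162·z^2 -620·z + 861.


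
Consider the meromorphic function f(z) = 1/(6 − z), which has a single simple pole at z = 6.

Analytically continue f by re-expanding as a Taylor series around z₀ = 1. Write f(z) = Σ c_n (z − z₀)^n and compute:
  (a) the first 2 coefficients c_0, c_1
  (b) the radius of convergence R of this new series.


Let w = z − z₀, so z = z₀ + w.
Then 6 − z = 6 − (z₀ + w) = (6 − z₀) − w = 5 − w.
f(z) = 1/(5 − w) = (1/(5)) · 1/(1 − w/(5)) = Σ_{n≥0} w^n / (5)^(n+1).
So c_n = 1/(5)^(n+1):
  c_0 = 1/(5)^1 = 1/5.
  c_1 = 1/(5)^2 = 1/25.
The series is valid for |w/d| < 1, i.e. |z − z₀| < |d|.
Radius of convergence: R = |6 − z₀| = |5| = 5 (distance from z₀ to the singularity z = 6).

c_0 = 1/5, c_1 = 1/25; R = 5.


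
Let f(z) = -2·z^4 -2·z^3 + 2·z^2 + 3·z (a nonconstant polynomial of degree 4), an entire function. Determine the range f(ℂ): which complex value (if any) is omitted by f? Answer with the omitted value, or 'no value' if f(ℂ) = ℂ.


Little Picard bounds the complement of f(ℂ) to at most one point.
For every w ∈ ℂ, the equation p(z) − w = 0 is a nonconstant polynomial in z and hence has at least one root by the fundamental theorem of algebra. So p is surjective onto ℂ, omitting no value.

Omitted value: no value.


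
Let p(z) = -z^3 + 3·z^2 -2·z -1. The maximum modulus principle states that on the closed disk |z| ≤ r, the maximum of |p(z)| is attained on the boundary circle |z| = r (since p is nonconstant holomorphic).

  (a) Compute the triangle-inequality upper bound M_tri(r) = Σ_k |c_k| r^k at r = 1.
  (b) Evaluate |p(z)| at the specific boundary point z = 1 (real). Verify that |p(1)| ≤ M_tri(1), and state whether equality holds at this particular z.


Coefficients: c_0 = -1, c_1 = -2, c_2 = 3, c_3 = -1. Radius r = 1.
Part (a). Triangle bound: M_tri(r) = Σ_k |c_k| r^k
  = |-1|·1^0 + |-2|·1^1 + |3|·1^2 + |-1|·1^3
  = 1 + 2 + 3 + 1 = 7.
This bounds M(r) := max_{|z|=r} |p(z)| from above; equality holds iff all terms c_k z^k can be made to align in phase at a single z on |z|=r.
Part (b). At z = 1 (real, on the circle |z| = r):
  p(1) = (-1)·1^0 + (-2)·1^1 + (3)·1^2 + (-1)·1^3 = -1.
  |p(1)| = 1.
Check: |p(1)| = 1 ≤ 7 = M_tri(1). ✓ Equality does not hold at z = 1 (the coefficients have mixed signs, so the terms do not all align in phase there).

M_tri(1) = 7; |p(1)| = 1; equality at z=1: no.


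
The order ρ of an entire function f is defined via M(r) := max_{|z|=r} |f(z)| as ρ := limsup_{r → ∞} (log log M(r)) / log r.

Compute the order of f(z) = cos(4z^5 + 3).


Write cos(w) = (e^{iw} ± e^{−iw})/(2 or 2i), so |cos(w)| ≤ e^{|w|}. With w = 4z^5 + 3, |w| ≤ 4r^5 + 3 on |z|=r, giving M(r) ≤ e^{4r^5 + 3} and ρ ≤ 5. For the lower bound, choose z on |z|=r with 4z^5 purely imaginary of modulus 4r^5; then |cos(4z^5 + 3)| grows like e^{4r^5}/2, so ρ ≥ 5. Hence ρ = 5.
Therefore ρ = 5.

Order ρ = 5.


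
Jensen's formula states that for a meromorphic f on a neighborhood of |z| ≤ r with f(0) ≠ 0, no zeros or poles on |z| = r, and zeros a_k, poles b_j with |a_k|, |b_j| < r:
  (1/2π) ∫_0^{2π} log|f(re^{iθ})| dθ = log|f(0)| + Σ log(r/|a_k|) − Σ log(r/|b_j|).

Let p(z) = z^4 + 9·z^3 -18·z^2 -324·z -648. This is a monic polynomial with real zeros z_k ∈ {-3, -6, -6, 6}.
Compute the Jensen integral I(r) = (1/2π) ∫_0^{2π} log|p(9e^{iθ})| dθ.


Zeros: -6, -6, -3, 6; r = 9.
Inside |z| < r: -6, -6, -3, 6. Outside (|z| ≥ r): ∅.
p(0) = -648, so log|p(0)| = log(648) = 6.4739.
Apply Jensen: I(r) = log|p(0)| + Σ_k log(r/|z_k|), summed over zeros inside |z| < r.
  log(r/|z_k|) for z_k = -3: log(9/3) = 1.0986
  log(r/|z_k|) for z_k = -6: log(9/6) = 0.4055
  log(r/|z_k|) for z_k = -6: log(9/6) = 0.4055
  log(r/|z_k|) for z_k = 6: log(9/6) = 0.4055
Sum over inside zeros: 2.3150.
I(r) = log|p(0)| + (inside sum) = 6.4739 + 2.3150 = 8.7889.
Closed form (all zeros inside, monic): I(r) = n·log(r) = 4·log(9) = 8.7889. ✓

I(r) ≈ 8.7889.


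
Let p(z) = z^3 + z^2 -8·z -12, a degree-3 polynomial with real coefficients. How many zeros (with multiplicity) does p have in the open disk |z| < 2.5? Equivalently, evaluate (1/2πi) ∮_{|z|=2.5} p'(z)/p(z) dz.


The zeros of p are: -2, 3, -2.
Their magnitudes are: 2, 3, 2.
Zeros with |z| < R = 2.5: -2, -2.
Count = 2.
By the argument principle, (1/2πi) ∮_{|z|=R} p'(z)/p(z) dz equals exactly this count.

Number of zeros inside |z| < 2.5: 2.


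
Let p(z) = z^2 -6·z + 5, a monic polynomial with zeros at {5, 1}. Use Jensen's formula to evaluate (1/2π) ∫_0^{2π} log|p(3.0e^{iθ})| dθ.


Zeros: 1, 5; r = 3.0.
Inside |z| < r: 1. Outside (|z| ≥ r): 5.
p(0) = 5, so log|p(0)| = log(5) = 1.6094.
Apply Jensen: I(r) = log|p(0)| + Σ_k log(r/|z_k|), summed over zeros inside |z| < r.
  log(r/|z_k|) for z_k = 1: log(3.0/1) = 1.0986
  Outside zeros (5) contribute nothing to the Jensen sum.
Sum over inside zeros: 1.0986.
I(r) = log|p(0)| + (inside sum) = 1.6094 + 1.0986 = 2.7081.
Note: since some zeros are outside |z| ≤ r, the simplified n·log(r) form does NOT apply — only the inside zeros contribute.

I(r) ≈ 2.7081.


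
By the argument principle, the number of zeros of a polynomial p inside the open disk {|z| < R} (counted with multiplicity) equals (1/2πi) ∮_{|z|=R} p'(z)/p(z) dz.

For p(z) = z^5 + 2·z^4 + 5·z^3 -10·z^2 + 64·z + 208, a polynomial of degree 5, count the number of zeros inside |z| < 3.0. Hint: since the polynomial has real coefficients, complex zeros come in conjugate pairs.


The zeros of p are: -2, (-2 + 3i), (-2 - 3i), (2 + 2i), (2 - 2i).
Their magnitudes are: 2, 3.606, 3.606, 2.828, 2.828.
Zeros with |z| < R = 3.0: -2, (2 + 2i), (2 - 2i).
Count = 3.
By the argument principle, (1/2πi) ∮_{|z|=R} p'(z)/p(z) dz equals exactly this count.

Number of zeros inside |z| < 3.0: 3.


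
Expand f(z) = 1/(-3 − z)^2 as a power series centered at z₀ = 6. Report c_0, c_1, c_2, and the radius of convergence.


Let w = z − z₀, so z = z₀ + w.
Then -3 − z = -3 − (z₀ + w) = (-3 − z₀) − w = -9 − w.
f(z) = 1/(-9 − w)^2 = (1/(-9)^2) · (1 − w/(-9))^{−2}.
By the binomial series (1−u)^{−2} = Σ_{n≥0} C(n+1, 1) u^n for |u|<1, with u = w/(-9):
  c_n = C(n+1, 1) / (-9)^(n+2).
  c_0 = 1/(-9)^2 = 1/81.
  c_1 = 2/(-9)^3 = -2/729.
  c_2 = 3/(-9)^4 = 1/2187.
The series is valid for |w/d| < 1, i.e. |z − z₀| < |d|.
Radius of convergence: R = |-3 − z₀| = |-9| = 9 (distance from z₀ to the singularity z = -3).

c_0 = 1/81, c_1 = -2/729, c_2 = 1/2187; R = 9.


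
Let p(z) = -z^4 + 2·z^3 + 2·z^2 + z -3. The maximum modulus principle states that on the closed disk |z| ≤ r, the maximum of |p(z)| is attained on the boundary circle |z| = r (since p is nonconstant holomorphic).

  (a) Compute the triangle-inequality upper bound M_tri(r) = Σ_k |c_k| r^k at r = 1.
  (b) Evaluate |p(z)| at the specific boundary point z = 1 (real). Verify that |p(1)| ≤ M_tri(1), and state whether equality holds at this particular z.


Coefficients: c_0 = -3, c_1 = 1, c_2 = 2, c_3 = 2, c_4 = -1. Radius r = 1.
Part (a). Triangle bound: M_tri(r) = Σ_k |c_k| r^k
  = |-3|·1^0 + |1|·1^1 + |2|·1^2 + |2|·1^3 + |-1|·1^4
  = 3 + 1 + 2 + 2 + 1 = 9.
This bounds M(r) := max_{|z|=r} |p(z)| from above; equality holds iff all terms c_k z^k can be made to align in phase at a single z on |z|=r.
Part (b). At z = 1 (real, on the circle |z| = r):
  p(1) = (-3)·1^0 + (1)·1^1 + (2)·1^2 + (2)·1^3 + (-1)·1^4 = 1.
  |p(1)| = 1.
Check: |p(1)| = 1 ≤ 9 = M_tri(1). ✓ Equality does not hold at z = 1 (the coefficients have mixed signs, so the terms do not all align in phase there).

M_tri(1) = 9; |p(1)| = 1; equality at z=1: no.


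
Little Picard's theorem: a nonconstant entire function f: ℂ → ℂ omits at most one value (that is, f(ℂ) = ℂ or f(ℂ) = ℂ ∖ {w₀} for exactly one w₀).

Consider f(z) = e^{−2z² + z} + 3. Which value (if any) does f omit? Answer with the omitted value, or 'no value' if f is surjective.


Little Picard bounds the complement of f(ℂ) to at most one point.
The exponent g(z) = −2z² + z is a nonconstant polynomial, hence surjective onto ℂ. So e^{g(z)} takes every value in {e^w : w ∈ ℂ} = ℂ ∖ {0}. Adding 3 shifts the range to ℂ ∖ {3}. f omits exactly 3.

Omitted value: 3.


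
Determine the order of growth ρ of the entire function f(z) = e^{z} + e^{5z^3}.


Each summand is entire of order 1 and 3 respectively (as in the single-exponential case). The order of a sum is at most the max of the orders, so ρ ≤ 3. For the lower bound: on |z|=r choose arg z so that 5z^3 is real positive; then |e^{5z^3}| = e^{5r^3} while |e^{1z}| ≤ e^{1r^1} = o(e^{5r^3}). So |f| ≥ e^{5r^3}(1 − o(1)) and ρ ≥ 3. Hence ρ = max(1, 3) = 3.
Therefore ρ = 3.

Order ρ = 3.


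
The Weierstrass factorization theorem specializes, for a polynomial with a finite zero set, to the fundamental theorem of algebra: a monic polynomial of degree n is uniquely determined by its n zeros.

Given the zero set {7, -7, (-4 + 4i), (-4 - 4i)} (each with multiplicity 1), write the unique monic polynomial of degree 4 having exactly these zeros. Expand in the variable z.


The polynomial is p(z) = ∏_{α ∈ S} (z − α), where S = {7, -7, (-4 + 4i), (-4 - 4i)}.
Expanding the product yields: p(z) = z^4 + 8·z^3 -17·z^2 -392·z -1568.
Note conjugate pairs combine to real quadratics: (z − (-4+4i))(z − (-4−4i)) = z² + 8z + 32.
The resulting polynomial has degree 4 and real coefficients as required.

p(z) = z^4 + 8·z^3 -17·z^2 -392·z -1568.


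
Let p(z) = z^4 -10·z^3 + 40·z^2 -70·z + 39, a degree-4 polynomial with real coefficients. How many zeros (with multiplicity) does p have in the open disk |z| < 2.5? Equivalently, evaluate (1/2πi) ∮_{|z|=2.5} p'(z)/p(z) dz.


The zeros of p are: (3 + 2i), (3 - 2i), 1, 3.
Their magnitudes are: 3.606, 3.606, 1, 3.
Zeros with |z| < R = 2.5: 1.
Count = 1.
By the argument principle, (1/2πi) ∮_{|z|=R} p'(z)/p(z) dz equals exactly this count.

Number of zeros inside |z| < 2.5: 1.


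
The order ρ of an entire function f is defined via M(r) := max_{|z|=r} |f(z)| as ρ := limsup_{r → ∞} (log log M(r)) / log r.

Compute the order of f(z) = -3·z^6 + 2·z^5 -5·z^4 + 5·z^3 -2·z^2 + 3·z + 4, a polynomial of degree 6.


|f(z)| ≤ Σ|c_k|·r^k = O(r^6) as r → ∞. Polynomial growth is O(e^{r^ε}) for every ε > 0 (since r^6/e^{r^ε} → 0), so ρ ≤ ε for all ε > 0, i.e. ρ = 0. Every nonconstant polynomial has order 0.
Therefore ρ = 0.

Order ρ = 0.


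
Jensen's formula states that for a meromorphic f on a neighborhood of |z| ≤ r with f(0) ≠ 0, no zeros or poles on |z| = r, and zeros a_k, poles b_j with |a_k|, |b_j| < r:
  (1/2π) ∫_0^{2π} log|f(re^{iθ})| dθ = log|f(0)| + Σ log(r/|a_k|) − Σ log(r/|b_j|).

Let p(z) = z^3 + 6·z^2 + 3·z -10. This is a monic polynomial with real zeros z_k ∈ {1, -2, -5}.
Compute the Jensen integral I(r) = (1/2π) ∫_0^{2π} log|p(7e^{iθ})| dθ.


Zeros: -5, -2, 1; r = 7.
Inside |z| < r: -5, -2, 1. Outside (|z| ≥ r): ∅.
p(0) = -10, so log|p(0)| = log(10) = 2.3026.
Apply Jensen: I(r) = log|p(0)| + Σ_k log(r/|z_k|), summed over zeros inside |z| < r.
  log(r/|z_k|) for z_k = 1: log(7/1) = 1.9459
  log(r/|z_k|) for z_k = -2: log(7/2) = 1.2528
  log(r/|z_k|) for z_k = -5: log(7/5) = 0.3365
Sum over inside zeros: 3.5351.
I(r) = log|p(0)| + (inside sum) = 2.3026 + 3.5351 = 5.8377.
Closed form (all zeros inside, monic): I(r) = n·log(r) = 3·log(7) = 5.8377. ✓

I(r) ≈ 5.8377.


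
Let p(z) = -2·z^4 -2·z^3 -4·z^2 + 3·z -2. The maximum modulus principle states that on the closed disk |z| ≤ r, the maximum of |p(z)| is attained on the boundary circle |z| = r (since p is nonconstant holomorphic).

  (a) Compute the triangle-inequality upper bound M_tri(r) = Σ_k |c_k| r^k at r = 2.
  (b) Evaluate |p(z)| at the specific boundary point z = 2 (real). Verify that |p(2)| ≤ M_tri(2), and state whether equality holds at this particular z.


Coefficients: c_0 = -2, c_1 = 3, c_2 = -4, c_3 = -2, c_4 = -2. Radius r = 2.
Part (a). Triangle bound: M_tri(r) = Σ_k |c_k| r^k
  = |-2|·2^0 + |3|·2^1 + |-4|·2^2 + |-2|·2^3 + |-2|·2^4
  = 2 + 6 + 16 + 16 + 32 = 72.
This bounds M(r) := max_{|z|=r} |p(z)| from above; equality holds iff all terms c_k z^k can be made to align in phase at a single z on |z|=r.
Part (b). At z = 2 (real, on the circle |z| = r):
  p(2) = (-2)·2^0 + (3)·2^1 + (-4)·2^2 + (-2)·2^3 + (-2)·2^4 = -60.
  |p(2)| = 60.
Check: |p(2)| = 60 ≤ 72 = M_tri(2). ✓ Equality does not hold at z = 2 (the coefficients have mixed signs, so the terms do not all align in phase there).

M_tri(2) = 72; |p(2)| = 60; equality at z=2: no.


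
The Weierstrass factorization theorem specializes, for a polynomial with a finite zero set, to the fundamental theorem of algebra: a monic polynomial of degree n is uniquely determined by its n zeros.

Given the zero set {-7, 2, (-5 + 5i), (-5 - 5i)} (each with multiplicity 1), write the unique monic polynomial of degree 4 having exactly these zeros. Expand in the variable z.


The polynomial is p(z) = ∏_{α ∈ S} (z − α), where S = {-7, 2, (-5 + 5i), (-5 - 5i)}.
Expanding the product yields: p(z) = z^4 + 15·z^3 + 86·z^2 + 110·z -700.
Note conjugate pairs combine to real quadratics: (z − (-5+5i))(z − (-5−5i)) = z² + 10z + 50.
The resulting polynomial has degree 4 and real coefficients as required.

p(z) = z^4 + 15·z^3 + 86·z^2 + 110·z -700.


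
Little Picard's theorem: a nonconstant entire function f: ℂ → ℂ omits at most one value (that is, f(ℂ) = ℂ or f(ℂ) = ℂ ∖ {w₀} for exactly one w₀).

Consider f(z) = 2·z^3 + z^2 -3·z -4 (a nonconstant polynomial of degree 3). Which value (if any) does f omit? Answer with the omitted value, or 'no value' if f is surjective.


Little Picard bounds the complement of f(ℂ) to at most one point.
For every w ∈ ℂ, the equation p(z) − w = 0 is a nonconstant polynomial in z and hence has at least one root by the fundamental theorem of algebra. So p is surjective onto ℂ, omitting no value.

Omitted value: no value.
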